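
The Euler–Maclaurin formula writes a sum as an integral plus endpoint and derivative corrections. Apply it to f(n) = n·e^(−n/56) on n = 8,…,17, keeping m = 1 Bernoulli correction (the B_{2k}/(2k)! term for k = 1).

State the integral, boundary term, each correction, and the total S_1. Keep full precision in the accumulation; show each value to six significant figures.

The integral term ∫_8^17 x·e^(−x/56) dx = 89.2222.
Endpoint term: (f(8) + f(17))/2 = (6.93502 + 12.5490)/2 = 9.74202.
Integral + boundary = 98.9642.
k=1: B_{2}/(2)! × [f^{(1)}(17) − f^{(1)}(8)] = 1/12 × (0.514088 − 0.743038) = -0.0190792.

S_1 ≈ 98.9451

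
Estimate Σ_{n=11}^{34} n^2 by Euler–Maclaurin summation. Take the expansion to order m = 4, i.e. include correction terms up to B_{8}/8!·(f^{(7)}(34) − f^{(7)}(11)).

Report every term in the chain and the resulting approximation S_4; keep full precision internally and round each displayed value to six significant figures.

The integral term ∫_11^34 x^2 dx = 12657.7.
Boundary: ½(f(11) + f(34)) = ½(121.000 + 1156.00) = 638.500.
Integral + boundary = 13296.2.
Correction k=1: B_{2}/2! · (f^{(1)}(34) − f^{(1)}(11)) = 1/12 · (68.0000 − 22.0000) = 3.83333.
After k=1: 13300.0.
Correction k=2: B_{4}/4! · (f^{(3)}(34) − f^{(3)}(11)) = −1/720 · (0.00000 − 0.00000) = 0.00000.
After k=2: 13300.0.
Correction k=3: B_{6}/6! · (f^{(5)}(34) − f^{(5)}(11)) = 1/30240 · (0.00000 − 0.00000) = 0.00000.
After k=3: 13300.0.
Correction k=4: B_{8}/8! · (f^{(7)}(34) − f^{(7)}(11)) = −1/1209600 · (0.00000 − 0.00000) = 0.00000.

S_4 ≈ 13300.0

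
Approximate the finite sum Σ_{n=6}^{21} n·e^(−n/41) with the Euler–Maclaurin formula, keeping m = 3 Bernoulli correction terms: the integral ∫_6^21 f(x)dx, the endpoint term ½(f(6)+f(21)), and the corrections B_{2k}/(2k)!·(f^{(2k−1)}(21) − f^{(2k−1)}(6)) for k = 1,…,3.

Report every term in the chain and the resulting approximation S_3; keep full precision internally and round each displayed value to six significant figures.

The integral term ∫_6^21 x·e^(−x/41) dx = 141.551.
Endpoint term: (f(6) + f(21))/2 = (5.18318 + 12.5828)/2 = 8.88297.
Integral + boundary = 150.434.
k=1: B_{2}/(2)! × [f^{(1)}(21) − f^{(1)}(6)] = 1/12 × (0.292282 − 0.737444) = -0.0370968.
Partial sum through k=1: 150.397.
k=2: B_{4}/(4)! × [f^{(3)}(21) − f^{(3)}(6)] = −1/720 × (0.000886758 − 0.00146649) = 8.05183e-07.
Partial sum through k=2: 150.397.
k=3: B_{6}/(6)! × [f^{(5)}(21) − f^{(5)}(6)] = 1/30240 × (9.51601e-07 − 1.48381e-06) = -1.75995e-11.

S_3 ≈ 150.397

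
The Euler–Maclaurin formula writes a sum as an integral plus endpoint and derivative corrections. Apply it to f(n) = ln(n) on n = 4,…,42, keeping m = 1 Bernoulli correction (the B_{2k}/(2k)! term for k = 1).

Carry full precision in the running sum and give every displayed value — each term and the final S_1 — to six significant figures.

Integral: ∫_4^42 ln(x) dx = 113.437.
½[f(4) + f(42)] = ½[1.38629 + 3.73767] = 2.56198.
So far: 115.999.
Correction k=1: B_{2}/2! · (f^{(1)}(42) − f^{(1)}(4)) = 1/12 · (0.0238095 − 0.250000) = -0.0188492.

S_1 ≈ 115.980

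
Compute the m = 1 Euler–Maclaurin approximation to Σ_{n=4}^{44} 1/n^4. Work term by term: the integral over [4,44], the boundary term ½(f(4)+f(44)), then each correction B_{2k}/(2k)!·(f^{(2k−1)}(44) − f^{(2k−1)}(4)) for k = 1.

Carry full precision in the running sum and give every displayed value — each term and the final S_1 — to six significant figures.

∫_4^44 1/x^4 dx evaluates to 0.00520442.
Endpoint term: (f(4) + f(44))/2 = (0.00390625 + 2.66802e-07)/2 = 0.00195326.
Integral + boundary = 0.00715768.
Order-1 term: 1/12 · (-2.42547e-08 − (-0.00390625)) = 0.000325519.

S_1 ≈ 0.00748320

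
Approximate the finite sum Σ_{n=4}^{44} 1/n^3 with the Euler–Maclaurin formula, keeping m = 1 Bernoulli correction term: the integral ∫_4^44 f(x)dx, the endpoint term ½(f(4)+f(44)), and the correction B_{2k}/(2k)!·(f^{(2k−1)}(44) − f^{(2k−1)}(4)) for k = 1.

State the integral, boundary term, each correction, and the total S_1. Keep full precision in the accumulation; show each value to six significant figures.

∫_4^44 1/x^3 dx evaluates to 0.0309917.
Endpoint term: (f(4) + f(44))/2 = (0.0156250 + 1.17393e-05)/2 = 0.00781837.
Integral + boundary = 0.0388101.
Order-1 term: 1/12 · (-8.00406e-07 − (-0.0117188)) = 0.000976496.

S_1 ≈ 0.0397866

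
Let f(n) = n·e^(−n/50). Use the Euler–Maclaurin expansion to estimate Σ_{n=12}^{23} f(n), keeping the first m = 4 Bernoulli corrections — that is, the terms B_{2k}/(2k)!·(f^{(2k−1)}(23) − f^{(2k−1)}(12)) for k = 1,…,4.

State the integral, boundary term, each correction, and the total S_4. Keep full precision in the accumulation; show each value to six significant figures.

S_4 ≈ 146.319

Integral: ∫_12^23 x·e^(−x/50) dx = 134.361.
½[f(12) + f(23)] = ½[9.43953 + 14.5195] = 11.9795.
Integral + boundary = 146.341.
Order-1 term: 1/12 · (0.340893 − 0.597837) = -0.0214120.
After k=1: 146.319.
Order-2 term: −1/720 · (0.000641384 − 0.000868437) = 3.15351e-07.
After k=2: 146.319.
Order-3 term: 1/30240 · (4.58564e-07 − 5.99096e-07) = -4.64720e-12.
After k=3: 146.319.
Order-4 term: −1/1209600 · (2.64230e-10 − 3.40327e-10) = 6.29105e-17.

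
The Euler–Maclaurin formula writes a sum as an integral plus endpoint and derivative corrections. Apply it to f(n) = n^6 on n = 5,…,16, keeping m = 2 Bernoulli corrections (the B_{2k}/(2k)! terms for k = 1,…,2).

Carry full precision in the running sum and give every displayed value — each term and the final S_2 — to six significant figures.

S_2 ≈ 4.72552e+07

Integral: ∫_5^16 x^6 dx = 3.83368e+07.
½[f(5) + f(16)] = ½[15625.0 + 1.67772e+07] = 8.39642e+06.
Running total after boundary: 4.67332e+07.
k=1: B_{2}/(2)! × [f^{(1)}(16) − f^{(1)}(5)] = 1/12 × (6.29146e+06 − 18750.0) = 522726.
Running total after k=1: 4.72559e+07.
k=2: B_{4}/(4)! × [f^{(3)}(16) − f^{(3)}(5)] = −1/720 × (491520 − 15000.0) = -661.833.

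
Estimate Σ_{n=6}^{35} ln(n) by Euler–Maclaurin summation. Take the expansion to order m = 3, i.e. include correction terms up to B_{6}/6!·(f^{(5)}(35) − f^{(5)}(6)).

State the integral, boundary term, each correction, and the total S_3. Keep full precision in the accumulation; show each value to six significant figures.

Integral: ∫_6^35 ln(x) dx = 84.6866.
Boundary: ½(f(6) + f(35)) = ½(1.79176 + 3.55535) = 2.67355.
So far: 87.3602.
Order-1 term: 1/12 · (0.0285714 − 0.166667) = -0.0115079.
Partial sum through k=1: 87.3487.
Order-2 term: −1/720 · (4.66472e-05 − 0.00925926) = 1.27953e-05.
Partial sum through k=2: 87.3487.
Order-3 term: 1/30240 · (4.56952e-07 − 0.00308642) = -1.02049e-07.

S_3 ≈ 87.3487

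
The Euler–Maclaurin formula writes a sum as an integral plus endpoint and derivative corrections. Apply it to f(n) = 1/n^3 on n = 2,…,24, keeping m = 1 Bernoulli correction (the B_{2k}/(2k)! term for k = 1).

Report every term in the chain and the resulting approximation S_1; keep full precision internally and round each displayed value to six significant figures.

S_1 ≈ 0.202292

The integral term ∫_2^24 1/x^3 dx = 0.124132.
Boundary: ½(f(2) + f(24)) = ½(0.125000 + 7.23380e-05) = 0.0625362.
Integral + boundary = 0.186668.
Order-1 term: 1/12 · (-9.04225e-06 − (-0.187500)) = 0.0156242.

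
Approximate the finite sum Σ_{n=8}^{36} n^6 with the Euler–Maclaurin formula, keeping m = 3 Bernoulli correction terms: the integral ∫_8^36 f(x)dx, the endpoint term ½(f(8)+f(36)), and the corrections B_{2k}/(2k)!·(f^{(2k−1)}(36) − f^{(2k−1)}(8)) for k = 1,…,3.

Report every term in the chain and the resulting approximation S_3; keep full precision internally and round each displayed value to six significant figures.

Integral: ∫_8^36 x^6 dx = 1.11946e+10.
½[f(8) + f(36)] = ½[262144 + 2.17678e+09] = 1.08852e+09.
Running total after boundary: 1.22831e+10.
Correction k=1: B_{2}/2! · (f^{(1)}(36) − f^{(1)}(8)) = 1/12 · (3.62797e+08 − 196608) = 3.02167e+07.
After k=1: 1.23133e+10.
Correction k=2: B_{4}/4! · (f^{(3)}(36) − f^{(3)}(8)) = −1/720 · (5.59872e+06 − 61440.0) = -7690.67.
After k=2: 1.23133e+10.
Correction k=3: B_{6}/6! · (f^{(5)}(36) − f^{(5)}(8)) = 1/30240 · (25920.0 − 5760.00) = 0.666667.

S_3 ≈ 1.23133e+10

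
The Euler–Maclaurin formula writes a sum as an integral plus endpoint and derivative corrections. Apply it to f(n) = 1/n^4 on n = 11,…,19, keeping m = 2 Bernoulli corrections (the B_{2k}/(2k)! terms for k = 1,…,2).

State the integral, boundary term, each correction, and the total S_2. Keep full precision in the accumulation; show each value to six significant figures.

S_2 ≈ 0.000241754

Integral: ∫_11^19 1/x^4 dx = 0.000201840.
½[f(11) + f(19)] = ½[6.83013e-05 + 7.67336e-06] = 3.79874e-05.
Running total after boundary: 0.000239828.
k=1: B_{2}/(2)! × [f^{(1)}(19) − f^{(1)}(11)] = 1/12 × (-1.61544e-06 − (-2.48369e-05)) = 1.93512e-06.
Partial sum through k=1: 0.000241763.
k=2: B_{4}/(4)! × [f^{(3)}(19) − f^{(3)}(11)] = −1/720 × (-1.34247e-07 − (-6.15790e-06)) = -8.36618e-09.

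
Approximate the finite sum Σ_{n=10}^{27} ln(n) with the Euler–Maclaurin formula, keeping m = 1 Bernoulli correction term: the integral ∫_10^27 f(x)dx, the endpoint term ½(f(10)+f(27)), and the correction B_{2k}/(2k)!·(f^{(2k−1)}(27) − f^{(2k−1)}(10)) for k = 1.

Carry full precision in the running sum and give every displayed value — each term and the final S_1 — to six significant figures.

Integral: ∫_10^27 ln(x) dx = 48.9617.
Boundary: ½(f(10) + f(27)) = ½(2.30259 + 3.29584) = 2.79921.
Running total after boundary: 51.7610.
Order-1 term: 1/12 · (0.0370370 − 0.100000) = -0.00524691.

S_1 ≈ 51.7557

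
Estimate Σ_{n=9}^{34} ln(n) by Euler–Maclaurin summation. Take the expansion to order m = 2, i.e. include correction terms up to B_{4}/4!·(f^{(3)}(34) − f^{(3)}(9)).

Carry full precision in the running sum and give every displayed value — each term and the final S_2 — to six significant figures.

S_2 ≈ 77.9762

The integral term ∫_9^34 ln(x) dx = 75.1212.
½[f(9) + f(34)] = ½[2.19722 + 3.52636] = 2.86179.
So far: 77.9830.
Correction k=1: B_{2}/2! · (f^{(1)}(34) − f^{(1)}(9)) = 1/12 · (0.0294118 − 0.111111) = -0.00680828.
Running total after k=1: 77.9762.
Correction k=2: B_{4}/4! · (f^{(3)}(34) − f^{(3)}(9)) = −1/720 · (5.08854e-05 − 0.00274348) = 3.73972e-06.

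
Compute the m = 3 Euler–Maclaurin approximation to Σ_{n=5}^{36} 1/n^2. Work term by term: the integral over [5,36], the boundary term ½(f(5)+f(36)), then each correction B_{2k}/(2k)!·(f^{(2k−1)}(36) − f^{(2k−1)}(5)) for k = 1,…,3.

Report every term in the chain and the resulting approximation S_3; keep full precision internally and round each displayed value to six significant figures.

S_3 ≈ 0.193927

∫_5^36 1/x^2 dx evaluates to 0.172222.
½[f(5) + f(36)] = ½[0.0400000 + 0.000771605] = 0.0203858.
So far: 0.192608.
Order-1 term: 1/12 · (-4.28669e-05 − (-0.0160000)) = 0.00132976.
After k=1: 0.193938.
Order-2 term: −1/720 · (-3.96916e-07 − (-0.00768000)) = -1.06661e-05.
After k=2: 0.193927.
Order-3 term: 1/30240 · (-9.18787e-09 − (-0.00921600)) = 3.04762e-07.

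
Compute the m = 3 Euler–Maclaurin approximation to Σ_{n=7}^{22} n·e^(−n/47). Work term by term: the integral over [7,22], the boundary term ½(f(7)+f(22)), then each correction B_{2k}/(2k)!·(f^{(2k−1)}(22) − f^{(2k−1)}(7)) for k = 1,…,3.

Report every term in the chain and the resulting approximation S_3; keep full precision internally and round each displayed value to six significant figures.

∫_7^22 x·e^(−x/47) dx evaluates to 156.035.
½[f(7) + f(22)] = ½[6.03137 + 13.7764] = 9.90389.
Integral + boundary = 165.939.
k=1: B_{2}/(2)! × [f^{(1)}(22) − f^{(1)}(7)] = 1/12 × (0.333085 − 0.733297) = -0.0333510.
Running total after k=1: 165.905.
k=2: B_{4}/(4)! × [f^{(3)}(22) − f^{(3)}(7)] = −1/720 × (0.000717739 − 0.00111206) = 5.47671e-07.
Running total after k=2: 165.905.
k=3: B_{6}/(6)! × [f^{(5)}(22) − f^{(5)}(7)] = 1/30240 × (5.81572e-07 − 8.56571e-07) = -9.09388e-12.

S_3 ≈ 165.905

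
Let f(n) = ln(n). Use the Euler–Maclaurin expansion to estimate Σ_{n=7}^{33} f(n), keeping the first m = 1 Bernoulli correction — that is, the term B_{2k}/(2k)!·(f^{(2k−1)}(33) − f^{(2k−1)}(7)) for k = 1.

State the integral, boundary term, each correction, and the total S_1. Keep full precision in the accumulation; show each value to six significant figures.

The integral term ∫_7^33 ln(x) dx = 75.7634.
Boundary: ½(f(7) + f(33)) = ½(1.94591 + 3.49651) = 2.72121.
Running total after boundary: 78.4846.
Correction k=1: B_{2}/2! · (f^{(1)}(33) − f^{(1)}(7)) = 1/12 · (0.0303030 − 0.142857) = -0.00937951.

S_1 ≈ 78.4752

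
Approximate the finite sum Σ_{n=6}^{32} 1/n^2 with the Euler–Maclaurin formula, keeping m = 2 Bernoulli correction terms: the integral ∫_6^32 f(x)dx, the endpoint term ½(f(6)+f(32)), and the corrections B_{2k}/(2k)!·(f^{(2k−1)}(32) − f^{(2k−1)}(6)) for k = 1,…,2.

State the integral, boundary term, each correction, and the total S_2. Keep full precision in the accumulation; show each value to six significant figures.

Integral: ∫_6^32 1/x^2 dx = 0.135417.
Boundary: ½(f(6) + f(32)) = ½(0.0277778 + 0.000976562) = 0.0143772.
Integral + boundary = 0.149794.
Correction k=1: B_{2}/2! · (f^{(1)}(32) − f^{(1)}(6)) = 1/12 · (-6.10352e-05 − (-0.00925926)) = 0.000766519.
After k=1: 0.150560.
Correction k=2: B_{4}/4! · (f^{(3)}(32) − f^{(3)}(6)) = −1/720 · (-7.15256e-07 − (-0.00308642)) = -4.28570e-06.

S_2 ≈ 0.150556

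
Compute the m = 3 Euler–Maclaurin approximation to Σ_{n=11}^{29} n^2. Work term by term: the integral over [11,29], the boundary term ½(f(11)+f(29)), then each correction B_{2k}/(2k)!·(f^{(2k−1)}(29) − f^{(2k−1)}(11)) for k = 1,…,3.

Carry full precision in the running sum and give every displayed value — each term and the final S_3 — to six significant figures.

The integral term ∫_11^29 x^2 dx = 7686.00.
Endpoint term: (f(11) + f(29))/2 = (121.000 + 841.000)/2 = 481.000.
So far: 8167.00.
Correction k=1: B_{2}/2! · (f^{(1)}(29) − f^{(1)}(11)) = 1/12 · (58.0000 − 22.0000) = 3.00000.
After k=1: 8170.00.
Correction k=2: B_{4}/4! · (f^{(3)}(29) − f^{(3)}(11)) = −1/720 · (0.00000 − 0.00000) = 0.00000.
After k=2: 8170.00.
Correction k=3: B_{6}/6! · (f^{(5)}(29) − f^{(5)}(11)) = 1/30240 · (0.00000 − 0.00000) = 0.00000.

S_3 ≈ 8170.00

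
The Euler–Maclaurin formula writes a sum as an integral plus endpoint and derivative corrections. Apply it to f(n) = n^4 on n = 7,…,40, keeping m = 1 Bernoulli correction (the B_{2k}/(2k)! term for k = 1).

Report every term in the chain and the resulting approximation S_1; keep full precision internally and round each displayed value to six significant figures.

S_1 ≈ 2.17791e+07

Integral: ∫_7^40 x^4 dx = 2.04766e+07.
Endpoint term: (f(7) + f(40))/2 = (2401.00 + 2.56000e+06)/2 = 1.28120e+06.
Running total after boundary: 2.17578e+07.
Order-1 term: 1/12 · (256000 − 1372.00) = 21219.0.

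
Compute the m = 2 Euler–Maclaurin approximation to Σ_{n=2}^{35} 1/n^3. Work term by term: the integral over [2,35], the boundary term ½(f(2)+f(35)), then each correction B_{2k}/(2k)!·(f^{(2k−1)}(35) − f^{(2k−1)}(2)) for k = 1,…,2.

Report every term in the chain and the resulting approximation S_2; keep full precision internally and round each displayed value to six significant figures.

S_2 ≈ 0.201426

∫_2^35 1/x^3 dx evaluates to 0.124592.
½[f(2) + f(35)] = ½[0.125000 + 2.33236e-05] = 0.0625117.
Integral + boundary = 0.187103.
k=1: B_{2}/(2)! × [f^{(1)}(35) − f^{(1)}(2)] = 1/12 × (-1.99917e-06 − (-0.187500)) = 0.0156248.
Partial sum through k=1: 0.202728.
k=2: B_{4}/(4)! × [f^{(3)}(35) − f^{(3)}(2)] = −1/720 × (-3.26395e-08 − (-0.937500)) = -0.00130208.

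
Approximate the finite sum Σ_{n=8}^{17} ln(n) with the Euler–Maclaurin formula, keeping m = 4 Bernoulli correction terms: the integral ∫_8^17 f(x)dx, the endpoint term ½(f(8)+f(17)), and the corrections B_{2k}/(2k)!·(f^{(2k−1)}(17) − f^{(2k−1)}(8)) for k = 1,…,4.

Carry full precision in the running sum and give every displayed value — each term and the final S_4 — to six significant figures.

∫_8^17 ln(x) dx evaluates to 22.5291.
Boundary: ½(f(8) + f(17)) = ½(2.07944 + 2.83321) = 2.45633.
So far: 24.9854.
Order-1 term: 1/12 · (0.0588235 − 0.125000) = -0.00551471.
Partial sum through k=1: 24.9799.
Order-2 term: −1/720 · (0.000407083 − 0.00390625) = 4.85995e-06.
Partial sum through k=2: 24.9799.
Order-3 term: 1/30240 · (1.69031e-05 − 0.000732422) = -2.36613e-08.
Partial sum through k=3: 24.9799.
Order-4 term: −1/1209600 · (1.75465e-06 − 0.000343323) = 2.82381e-10.

S_4 ≈ 24.9799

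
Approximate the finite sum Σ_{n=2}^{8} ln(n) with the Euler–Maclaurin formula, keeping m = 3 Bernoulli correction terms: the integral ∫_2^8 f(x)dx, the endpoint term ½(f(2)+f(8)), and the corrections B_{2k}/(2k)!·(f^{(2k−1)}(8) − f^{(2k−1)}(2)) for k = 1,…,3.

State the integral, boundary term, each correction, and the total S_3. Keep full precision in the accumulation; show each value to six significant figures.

S_3 ≈ 10.6046

∫_2^8 ln(x) dx evaluates to 9.24924.
Boundary: ½(f(2) + f(8)) = ½(0.693147 + 2.07944) = 1.38629.
So far: 10.6355.
Correction k=1: B_{2}/2! · (f^{(1)}(8) − f^{(1)}(2)) = 1/12 · (0.125000 − 0.500000) = -0.0312500.
Running total after k=1: 10.6043.
Correction k=2: B_{4}/4! · (f^{(3)}(8) − f^{(3)}(2)) = −1/720 · (0.00390625 − 0.250000) = 0.000341797.
Running total after k=2: 10.6046.
Correction k=3: B_{6}/6! · (f^{(5)}(8) − f^{(5)}(2)) = 1/30240 · (0.000732422 − 0.750000) = -2.47774e-05.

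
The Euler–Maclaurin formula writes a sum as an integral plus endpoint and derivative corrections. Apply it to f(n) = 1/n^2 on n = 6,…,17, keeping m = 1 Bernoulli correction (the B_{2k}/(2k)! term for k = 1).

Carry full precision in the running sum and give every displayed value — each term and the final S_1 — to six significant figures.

The integral term ∫_6^17 1/x^2 dx = 0.107843.
Boundary: ½(f(6) + f(17)) = ½(0.0277778 + 0.00346021) = 0.0156190.
Running total after boundary: 0.123462.
Order-1 term: 1/12 · (-0.000407083 − (-0.00925926)) = 0.000737681.

S_1 ≈ 0.124200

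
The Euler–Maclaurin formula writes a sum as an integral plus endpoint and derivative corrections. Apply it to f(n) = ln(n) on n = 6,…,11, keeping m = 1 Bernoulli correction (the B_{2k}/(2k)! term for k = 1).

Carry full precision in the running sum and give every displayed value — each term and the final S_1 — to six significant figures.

Integral: ∫_6^11 ln(x) dx = 10.6263.
½[f(6) + f(11)] = ½[1.79176 + 2.39790] = 2.09483.
So far: 12.7211.
k=1: B_{2}/(2)! × [f^{(1)}(11) − f^{(1)}(6)] = 1/12 × (0.0909091 − 0.166667) = -0.00631313.

S_1 ≈ 12.7148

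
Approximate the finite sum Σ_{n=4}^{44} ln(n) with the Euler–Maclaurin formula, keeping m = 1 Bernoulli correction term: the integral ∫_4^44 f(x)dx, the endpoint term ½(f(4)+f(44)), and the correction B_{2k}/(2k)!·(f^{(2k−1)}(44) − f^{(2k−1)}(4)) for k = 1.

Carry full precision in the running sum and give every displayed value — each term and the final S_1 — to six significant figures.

The integral term ∫_4^44 ln(x) dx = 120.959.
Boundary: ½(f(4) + f(44)) = ½(1.38629 + 3.78419) = 2.58524.
Running total after boundary: 123.544.
Correction k=1: B_{2}/2! · (f^{(1)}(44) − f^{(1)}(4)) = 1/12 · (0.0227273 − 0.250000) = -0.0189394.

S_1 ≈ 123.525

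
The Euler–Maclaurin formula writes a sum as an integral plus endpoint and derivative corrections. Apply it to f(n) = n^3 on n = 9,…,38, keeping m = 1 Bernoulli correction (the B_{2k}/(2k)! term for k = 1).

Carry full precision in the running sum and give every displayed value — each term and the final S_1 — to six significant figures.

Integral: ∫_9^38 x^3 dx = 519644.
Boundary: ½(f(9) + f(38)) = ½(729.000 + 54872.0) = 27800.5.
Integral + boundary = 547444.
Order-1 term: 1/12 · (4332.00 − 243.000) = 340.750.

S_1 ≈ 547785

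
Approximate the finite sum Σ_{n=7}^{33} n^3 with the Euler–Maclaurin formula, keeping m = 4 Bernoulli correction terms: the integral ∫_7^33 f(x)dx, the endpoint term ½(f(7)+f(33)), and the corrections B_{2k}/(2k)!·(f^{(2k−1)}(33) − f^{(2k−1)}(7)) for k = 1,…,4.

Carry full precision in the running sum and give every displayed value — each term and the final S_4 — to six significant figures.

S_4 ≈ 314280

∫_7^33 x^3 dx evaluates to 295880.
½[f(7) + f(33)] = ½[343.000 + 35937.0] = 18140.0.
Integral + boundary = 314020.
k=1: B_{2}/(2)! × [f^{(1)}(33) − f^{(1)}(7)] = 1/12 × (3267.00 − 147.000) = 260.000.
Running total after k=1: 314280.
k=2: B_{4}/(4)! × [f^{(3)}(33) − f^{(3)}(7)] = −1/720 × (6.00000 − 6.00000) = 0.00000.
Running total after k=2: 314280.
k=3: B_{6}/(6)! × [f^{(5)}(33) − f^{(5)}(7)] = 1/30240 × (0.00000 − 0.00000) = 0.00000.
Running total after k=3: 314280.
k=4: B_{8}/(8)! × [f^{(7)}(33) − f^{(7)}(7)] = −1/1209600 × (0.00000 − 0.00000) = 0.00000.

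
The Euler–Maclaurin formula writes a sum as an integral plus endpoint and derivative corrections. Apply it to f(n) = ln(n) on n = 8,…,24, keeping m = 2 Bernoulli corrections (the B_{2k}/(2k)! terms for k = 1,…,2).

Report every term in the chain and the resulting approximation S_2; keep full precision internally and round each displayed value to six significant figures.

S_2 ≈ 46.2596

The integral term ∫_8^24 ln(x) dx = 43.6378.
Boundary: ½(f(8) + f(24)) = ½(2.07944 + 3.17805) = 2.62875.
Integral + boundary = 46.2665.
Order-1 term: 1/12 · (0.0416667 − 0.125000) = -0.00694444.
After k=1: 46.2596.
Order-2 term: −1/720 · (0.000144676 − 0.00390625) = 5.22441e-06.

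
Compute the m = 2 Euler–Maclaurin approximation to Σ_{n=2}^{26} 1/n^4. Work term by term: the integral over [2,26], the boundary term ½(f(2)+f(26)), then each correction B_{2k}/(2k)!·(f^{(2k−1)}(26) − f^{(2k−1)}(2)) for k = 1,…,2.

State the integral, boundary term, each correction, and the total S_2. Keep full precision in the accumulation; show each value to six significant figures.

S_2 ≈ 0.0820134

Integral: ∫_2^26 1/x^4 dx = 0.0416477.
½[f(2) + f(26)] = ½[0.0625000 + 2.18830e-06] = 0.0312511.
So far: 0.0728988.
Order-1 term: 1/12 · (-3.36661e-07 − (-0.125000)) = 0.0104166.
After k=1: 0.0833154.
Order-2 term: −1/720 · (-1.49406e-08 − (-0.937500)) = -0.00130208.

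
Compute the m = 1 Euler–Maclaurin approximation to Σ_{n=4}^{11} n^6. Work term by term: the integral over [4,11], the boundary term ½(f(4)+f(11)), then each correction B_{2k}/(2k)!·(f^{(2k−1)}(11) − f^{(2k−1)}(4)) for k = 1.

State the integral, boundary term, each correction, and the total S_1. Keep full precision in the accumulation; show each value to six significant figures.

S_1 ≈ 3.74938e+06

Integral: ∫_4^11 x^6 dx = 2.78154e+06.
½[f(4) + f(11)] = ½[4096.00 + 1.77156e+06] = 887828.
Running total after boundary: 3.66937e+06.
k=1: B_{2}/(2)! × [f^{(1)}(11) − f^{(1)}(4)] = 1/12 × (966306 − 6144.00) = 80013.5.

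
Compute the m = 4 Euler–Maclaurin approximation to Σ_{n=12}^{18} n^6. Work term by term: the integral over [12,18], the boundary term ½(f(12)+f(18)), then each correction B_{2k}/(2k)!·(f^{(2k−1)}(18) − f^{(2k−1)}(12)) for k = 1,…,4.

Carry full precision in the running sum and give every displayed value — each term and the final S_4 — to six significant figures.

Integral: ∫_12^18 x^6 dx = 8.23412e+07.
Endpoint term: (f(12) + f(18))/2 = (2.98598e+06 + 3.40122e+07)/2 = 1.84991e+07.
So far: 1.00840e+08.
k=1: B_{2}/(2)! × [f^{(1)}(18) − f^{(1)}(12)] = 1/12 × (1.13374e+07 − 1.49299e+06) = 820368.
Partial sum through k=1: 1.01661e+08.
k=2: B_{4}/(4)! × [f^{(3)}(18) − f^{(3)}(12)] = −1/720 × (699840 − 207360) = -684.000.
Partial sum through k=2: 1.01660e+08.
k=3: B_{6}/(6)! × [f^{(5)}(18) − f^{(5)}(12)] = 1/30240 × (12960.0 − 8640.00) = 0.142857.
Partial sum through k=3: 1.01660e+08.
k=4: B_{8}/(8)! × [f^{(7)}(18) − f^{(7)}(12)] = −1/1209600 × (0.00000 − 0.00000) = 0.00000.

S_4 ≈ 1.01660e+08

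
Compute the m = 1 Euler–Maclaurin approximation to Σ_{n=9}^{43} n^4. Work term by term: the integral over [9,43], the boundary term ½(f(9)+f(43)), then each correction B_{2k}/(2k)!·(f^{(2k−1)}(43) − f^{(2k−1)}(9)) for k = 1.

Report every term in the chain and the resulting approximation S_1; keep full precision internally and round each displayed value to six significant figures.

S_1 ≈ 3.11288e+07

Integral: ∫_9^43 x^4 dx = 2.93899e+07.
Boundary: ½(f(9) + f(43)) = ½(6561.00 + 3.41880e+06) = 1.71268e+06.
Integral + boundary = 3.11026e+07.
Correction k=1: B_{2}/2! · (f^{(1)}(43) − f^{(1)}(9)) = 1/12 · (318028 − 2916.00) = 26259.3.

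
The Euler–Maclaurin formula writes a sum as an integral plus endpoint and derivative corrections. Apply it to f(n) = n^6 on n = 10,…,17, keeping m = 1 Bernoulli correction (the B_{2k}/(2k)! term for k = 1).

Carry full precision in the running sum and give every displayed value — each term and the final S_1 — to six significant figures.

∫_10^17 x^6 dx evaluates to 5.71912e+07.
½[f(10) + f(17)] = ½[1.00000e+06 + 2.41376e+07] = 1.25688e+07.
So far: 6.97600e+07.
Correction k=1: B_{2}/2! · (f^{(1)}(17) − f^{(1)}(10)) = 1/12 · (8.51914e+06 − 600000) = 659928.

S_1 ≈ 7.04200e+07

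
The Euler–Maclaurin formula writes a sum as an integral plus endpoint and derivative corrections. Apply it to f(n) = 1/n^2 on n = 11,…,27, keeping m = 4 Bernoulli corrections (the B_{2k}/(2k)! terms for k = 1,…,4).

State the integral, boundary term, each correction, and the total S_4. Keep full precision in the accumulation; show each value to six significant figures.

S_4 ≈ 0.0588067

The integral term ∫_11^27 1/x^2 dx = 0.0538721.
Boundary: ½(f(11) + f(27)) = ½(0.00826446 + 0.00137174) = 0.00481810.
Integral + boundary = 0.0586902.
Correction k=1: B_{2}/2! · (f^{(1)}(27) − f^{(1)}(11)) = 1/12 · (-0.000101611 − (-0.00150263)) = 0.000116752.
After k=1: 0.0588069.
Correction k=2: B_{4}/4! · (f^{(3)}(27) − f^{(3)}(11)) = −1/720 · (-1.67260e-06 − (-0.000149021)) = -2.04651e-07.
After k=2: 0.0588067.
Correction k=3: B_{6}/6! · (f^{(5)}(27) − f^{(5)}(11)) = 1/30240 · (-6.88313e-08 − (-3.69474e-05)) = 1.21953e-09.
After k=3: 0.0588067.
Correction k=4: B_{8}/8! · (f^{(7)}(27) − f^{(7)}(11)) = −1/1209600 · (-5.28745e-09 − (-1.70996e-05)) = -1.41322e-11.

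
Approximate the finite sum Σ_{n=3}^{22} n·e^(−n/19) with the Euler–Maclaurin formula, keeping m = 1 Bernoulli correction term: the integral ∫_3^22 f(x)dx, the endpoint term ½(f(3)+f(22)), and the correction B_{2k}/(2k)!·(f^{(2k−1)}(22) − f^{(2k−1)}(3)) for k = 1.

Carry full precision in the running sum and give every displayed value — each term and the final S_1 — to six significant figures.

S_1 ≈ 116.899

∫_3^22 x·e^(−x/19) dx evaluates to 112.226.
Boundary: ½(f(3) + f(22)) = ½(2.56182 + 6.91123) = 4.73652.
So far: 116.963.
Order-1 term: 1/12 · (-0.0496021 − 0.719107) = -0.0640591.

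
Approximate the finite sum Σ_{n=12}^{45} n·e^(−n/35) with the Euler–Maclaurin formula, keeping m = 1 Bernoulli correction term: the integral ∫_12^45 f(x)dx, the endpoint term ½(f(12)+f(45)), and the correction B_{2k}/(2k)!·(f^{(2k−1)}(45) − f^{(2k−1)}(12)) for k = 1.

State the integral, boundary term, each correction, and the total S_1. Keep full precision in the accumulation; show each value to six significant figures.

S_1 ≈ 403.886

The integral term ∫_12^45 x·e^(−x/35) dx = 393.453.
Endpoint term: (f(12) + f(45))/2 = (8.51688 + 12.4404)/2 = 10.4786.
Running total after boundary: 403.932.
Order-1 term: 1/12 · (-0.0789866 − 0.466400) = -0.0454489.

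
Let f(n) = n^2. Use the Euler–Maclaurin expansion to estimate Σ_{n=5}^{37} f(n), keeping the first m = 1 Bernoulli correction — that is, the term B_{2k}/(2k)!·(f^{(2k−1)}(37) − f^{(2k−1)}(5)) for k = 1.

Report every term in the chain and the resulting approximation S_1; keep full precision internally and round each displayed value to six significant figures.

S_1 ≈ 17545.0

Integral: ∫_5^37 x^2 dx = 16842.7.
½[f(5) + f(37)] = ½[25.0000 + 1369.00] = 697.000.
So far: 17539.7.
k=1: B_{2}/(2)! × [f^{(1)}(37) − f^{(1)}(5)] = 1/12 × (74.0000 − 10.0000) = 5.33333.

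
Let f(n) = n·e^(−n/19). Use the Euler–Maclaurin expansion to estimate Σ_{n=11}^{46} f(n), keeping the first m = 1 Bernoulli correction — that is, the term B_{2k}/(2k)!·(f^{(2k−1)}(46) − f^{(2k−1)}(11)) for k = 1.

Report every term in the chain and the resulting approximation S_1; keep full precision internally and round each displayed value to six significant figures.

S_1 ≈ 214.871

∫_11^46 x·e^(−x/19) dx evaluates to 209.776.
½[f(11) + f(46)] = ½[6.16537 + 4.08609] = 5.12573.
So far: 214.901.
k=1: B_{2}/(2)! × [f^{(1)}(46) − f^{(1)}(11)] = 1/12 × (-0.126229 − 0.235995) = -0.0301854.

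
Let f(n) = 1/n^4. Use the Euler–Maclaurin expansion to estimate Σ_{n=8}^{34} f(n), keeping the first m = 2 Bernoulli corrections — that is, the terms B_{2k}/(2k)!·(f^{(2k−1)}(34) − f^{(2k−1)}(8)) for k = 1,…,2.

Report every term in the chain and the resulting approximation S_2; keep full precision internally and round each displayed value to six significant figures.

Integral: ∫_8^34 1/x^4 dx = 0.000642561.
Endpoint term: (f(8) + f(34))/2 = (0.000244141 + 7.48315e-07)/2 = 0.000122444.
Running total after boundary: 0.000765005.
Correction k=1: B_{2}/2! · (f^{(1)}(34) − f^{(1)}(8)) = 1/12 · (-8.80370e-08 − (-0.000122070)) = 1.01652e-05.
After k=1: 0.000775170.
Correction k=2: B_{4}/4! · (f^{(3)}(34) − f^{(3)}(8)) = −1/720 · (-2.28470e-09 − (-5.72205e-05)) = -7.94697e-08.

S_2 ≈ 0.000775091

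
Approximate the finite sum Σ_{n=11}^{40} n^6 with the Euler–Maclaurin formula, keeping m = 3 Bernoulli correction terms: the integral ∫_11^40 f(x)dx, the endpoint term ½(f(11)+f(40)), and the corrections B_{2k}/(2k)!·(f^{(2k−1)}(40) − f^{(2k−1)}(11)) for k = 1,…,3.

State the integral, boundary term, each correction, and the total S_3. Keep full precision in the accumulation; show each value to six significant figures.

S_3 ≈ 2.55029e+10

The integral term ∫_11^40 x^6 dx = 2.34029e+10.
Boundary: ½(f(11) + f(40)) = ½(1.77156e+06 + 4.09600e+09) = 2.04889e+09.
Running total after boundary: 2.54518e+10.
Order-1 term: 1/12 · (6.14400e+08 − 966306) = 5.11195e+07.
Running total after k=1: 2.55029e+10.
Order-2 term: −1/720 · (7.68000e+06 − 159720) = -10444.8.
Running total after k=2: 2.55029e+10.
Order-3 term: 1/30240 · (28800.0 − 7920.00) = 0.690476.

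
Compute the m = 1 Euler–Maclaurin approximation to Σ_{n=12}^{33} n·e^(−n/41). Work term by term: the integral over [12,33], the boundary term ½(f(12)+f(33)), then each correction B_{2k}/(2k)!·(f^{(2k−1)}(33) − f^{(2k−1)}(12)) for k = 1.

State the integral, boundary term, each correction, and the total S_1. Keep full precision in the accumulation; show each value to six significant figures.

S_1 ≈ 276.809

The integral term ∫_12^33 x·e^(−x/41) dx = 264.990.
Endpoint term: (f(12) + f(33))/2 = (8.95510 + 14.7557)/2 = 11.8554.
So far: 276.845.
Correction k=1: B_{2}/2! · (f^{(1)}(33) − f^{(1)}(12)) = 1/12 · (0.0872473 − 0.527842) = -0.0367162.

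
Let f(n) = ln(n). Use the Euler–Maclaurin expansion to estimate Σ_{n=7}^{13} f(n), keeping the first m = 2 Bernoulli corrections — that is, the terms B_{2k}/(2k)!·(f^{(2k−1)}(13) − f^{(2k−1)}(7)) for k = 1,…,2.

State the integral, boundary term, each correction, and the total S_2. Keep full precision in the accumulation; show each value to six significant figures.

∫_7^13 ln(x) dx evaluates to 13.7230.
½[f(7) + f(13)] = ½[1.94591 + 2.56495] = 2.25543.
Running total after boundary: 15.9784.
k=1: B_{2}/(2)! × [f^{(1)}(13) − f^{(1)}(7)] = 1/12 × (0.0769231 − 0.142857) = -0.00549451.
After k=1: 15.9729.
k=2: B_{4}/(4)! × [f^{(3)}(13) − f^{(3)}(7)] = −1/720 × (0.000910332 − 0.00583090) = 6.83413e-06.

S_2 ≈ 15.9729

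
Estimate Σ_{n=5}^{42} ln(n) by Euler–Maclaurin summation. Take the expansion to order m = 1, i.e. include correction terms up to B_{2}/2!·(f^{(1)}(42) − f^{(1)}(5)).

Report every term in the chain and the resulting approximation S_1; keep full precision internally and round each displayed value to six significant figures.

S_1 ≈ 114.594

∫_5^42 ln(x) dx evaluates to 111.935.
Boundary: ½(f(5) + f(42)) = ½(1.60944 + 3.73767) = 2.67355.
So far: 114.608.
k=1: B_{2}/(2)! × [f^{(1)}(42) − f^{(1)}(5)] = 1/12 × (0.0238095 − 0.200000) = -0.0146825.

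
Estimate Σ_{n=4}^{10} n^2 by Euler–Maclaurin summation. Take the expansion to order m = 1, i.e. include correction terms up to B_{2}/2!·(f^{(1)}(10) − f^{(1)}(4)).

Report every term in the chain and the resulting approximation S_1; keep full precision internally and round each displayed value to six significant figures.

S_1 ≈ 371.000

Integral: ∫_4^10 x^2 dx = 312.000.
½[f(4) + f(10)] = ½[16.0000 + 100.000] = 58.0000.
So far: 370.000.
k=1: B_{2}/(2)! × [f^{(1)}(10) − f^{(1)}(4)] = 1/12 × (20.0000 − 8.00000) = 1.00000.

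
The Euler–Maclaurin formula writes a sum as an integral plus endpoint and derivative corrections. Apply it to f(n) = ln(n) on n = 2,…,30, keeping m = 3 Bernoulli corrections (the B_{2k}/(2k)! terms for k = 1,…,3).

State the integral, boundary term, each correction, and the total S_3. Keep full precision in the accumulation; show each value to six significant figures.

S_3 ≈ 74.6582

Integral: ∫_2^30 ln(x) dx = 72.6496.
Endpoint term: (f(2) + f(30))/2 = (0.693147 + 3.40120)/2 = 2.04717.
Running total after boundary: 74.6968.
k=1: B_{2}/(2)! × [f^{(1)}(30) − f^{(1)}(2)] = 1/12 × (0.0333333 − 0.500000) = -0.0388889.
After k=1: 74.6579.
k=2: B_{4}/(4)! × [f^{(3)}(30) − f^{(3)}(2)] = −1/720 × (7.40741e-05 − 0.250000) = 0.000347119.
After k=2: 74.6583.
k=3: B_{6}/(6)! × [f^{(5)}(30) − f^{(5)}(2)] = 1/30240 × (9.87654e-07 − 0.750000) = -2.48016e-05.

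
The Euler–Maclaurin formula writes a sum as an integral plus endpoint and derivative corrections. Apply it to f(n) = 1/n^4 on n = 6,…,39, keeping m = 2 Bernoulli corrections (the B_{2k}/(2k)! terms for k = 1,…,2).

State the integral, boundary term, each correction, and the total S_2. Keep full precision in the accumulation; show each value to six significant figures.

Integral: ∫_6^39 1/x^4 dx = 0.00153759.
Endpoint term: (f(6) + f(39))/2 = (0.000771605 + 4.32257e-07)/2 = 0.000386019.
Integral + boundary = 0.00192361.
Order-1 term: 1/12 · (-4.43340e-08 − (-0.000514403)) = 4.28632e-05.
Running total after k=1: 0.00196647.
Order-2 term: −1/720 · (-8.74438e-10 − (-0.000428669)) = -5.95373e-07.

S_2 ≈ 0.00196588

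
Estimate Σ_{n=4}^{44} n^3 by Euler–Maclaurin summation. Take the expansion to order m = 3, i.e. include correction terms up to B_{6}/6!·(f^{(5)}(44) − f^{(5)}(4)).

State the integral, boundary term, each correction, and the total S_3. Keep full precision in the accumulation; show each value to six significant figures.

S_3 ≈ 980064

The integral term ∫_4^44 x^3 dx = 936960.
Boundary: ½(f(4) + f(44)) = ½(64.0000 + 85184.0) = 42624.0.
So far: 979584.
k=1: B_{2}/(2)! × [f^{(1)}(44) − f^{(1)}(4)] = 1/12 × (5808.00 − 48.0000) = 480.000.
After k=1: 980064.
k=2: B_{4}/(4)! × [f^{(3)}(44) − f^{(3)}(4)] = −1/720 × (6.00000 − 6.00000) = 0.00000.
After k=2: 980064.
k=3: B_{6}/(6)! × [f^{(5)}(44) − f^{(5)}(4)] = 1/30240 × (0.00000 − 0.00000) = 0.00000.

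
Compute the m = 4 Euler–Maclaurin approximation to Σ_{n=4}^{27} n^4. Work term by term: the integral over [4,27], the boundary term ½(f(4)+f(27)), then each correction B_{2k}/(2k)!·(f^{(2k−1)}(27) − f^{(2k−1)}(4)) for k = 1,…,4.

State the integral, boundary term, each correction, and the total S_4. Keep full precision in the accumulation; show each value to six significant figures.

∫_4^27 x^4 dx evaluates to 2.86958e+06.
½[f(4) + f(27)] = ½[256.000 + 531441] = 265848.
Running total after boundary: 3.13543e+06.
Correction k=1: B_{2}/2! · (f^{(1)}(27) − f^{(1)}(4)) = 1/12 · (78732.0 − 256.000) = 6539.67.
Partial sum through k=1: 3.14196e+06.
Correction k=2: B_{4}/4! · (f^{(3)}(27) − f^{(3)}(4)) = −1/720 · (648.000 − 96.0000) = -0.766667.
Partial sum through k=2: 3.14196e+06.
Correction k=3: B_{6}/6! · (f^{(5)}(27) − f^{(5)}(4)) = 1/30240 · (0.00000 − 0.00000) = 0.00000.
Partial sum through k=3: 3.14196e+06.
Correction k=4: B_{8}/8! · (f^{(7)}(27) − f^{(7)}(4)) = −1/1209600 · (0.00000 − 0.00000) = 0.00000.

S_4 ≈ 3.14196e+06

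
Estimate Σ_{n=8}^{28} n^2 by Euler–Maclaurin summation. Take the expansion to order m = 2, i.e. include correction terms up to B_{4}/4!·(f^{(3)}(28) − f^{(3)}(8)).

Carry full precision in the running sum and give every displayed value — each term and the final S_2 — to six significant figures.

S_2 ≈ 7574.00

The integral term ∫_8^28 x^2 dx = 7146.67.
Endpoint term: (f(8) + f(28))/2 = (64.0000 + 784.000)/2 = 424.000.
Running total after boundary: 7570.67.
Correction k=1: B_{2}/2! · (f^{(1)}(28) − f^{(1)}(8)) = 1/12 · (56.0000 − 16.0000) = 3.33333.
Partial sum through k=1: 7574.00.
Correction k=2: B_{4}/4! · (f^{(3)}(28) − f^{(3)}(8)) = −1/720 · (0.00000 − 0.00000) = 0.00000.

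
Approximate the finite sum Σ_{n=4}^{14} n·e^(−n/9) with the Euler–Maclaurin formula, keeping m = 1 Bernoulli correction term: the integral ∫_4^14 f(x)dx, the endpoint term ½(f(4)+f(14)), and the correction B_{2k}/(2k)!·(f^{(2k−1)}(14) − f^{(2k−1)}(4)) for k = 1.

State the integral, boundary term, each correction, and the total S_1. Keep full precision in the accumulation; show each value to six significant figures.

S_1 ≈ 34.0466

The integral term ∫_4^14 x·e^(−x/9) dx = 31.3262.
½[f(4) + f(14)] = ½[2.56472 + 2.95501] = 2.75987.
So far: 34.0860.
Order-1 term: 1/12 · (-0.117262 − 0.356211) = -0.0394561.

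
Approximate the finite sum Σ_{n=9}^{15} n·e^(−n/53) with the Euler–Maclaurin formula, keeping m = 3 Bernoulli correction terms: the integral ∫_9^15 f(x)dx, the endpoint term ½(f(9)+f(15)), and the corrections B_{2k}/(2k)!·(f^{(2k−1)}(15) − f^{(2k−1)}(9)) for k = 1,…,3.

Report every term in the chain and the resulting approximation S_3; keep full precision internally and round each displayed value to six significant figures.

S_3 ≈ 66.6068

The integral term ∫_9^15 x·e^(−x/53) dx = 57.1716.
Boundary: ½(f(9) + f(15)) = ½(7.59442 + 11.3026) = 9.44850.
So far: 66.6201.
Order-1 term: 1/12 · (0.540249 − 0.700533) = -0.0133570.
Running total after k=1: 66.6068.
Order-2 term: −1/720 · (0.000728822 − 0.000850189) = 1.68566e-07.
Running total after k=2: 66.6068.
Order-3 term: 1/30240 · (4.50451e-07 − 5.16550e-07) = -2.18583e-12.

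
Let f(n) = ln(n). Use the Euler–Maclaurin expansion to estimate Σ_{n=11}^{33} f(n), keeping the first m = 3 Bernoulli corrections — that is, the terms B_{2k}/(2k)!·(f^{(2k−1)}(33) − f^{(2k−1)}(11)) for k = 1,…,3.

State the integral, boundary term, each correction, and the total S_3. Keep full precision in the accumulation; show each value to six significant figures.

∫_11^33 ln(x) dx evaluates to 67.0079.
Endpoint term: (f(11) + f(33))/2 = (2.39790 + 3.49651)/2 = 2.94720.
Integral + boundary = 69.9551.
Order-1 term: 1/12 · (0.0303030 − 0.0909091) = -0.00505051.
Partial sum through k=1: 69.9501.
Order-2 term: −1/720 · (5.56529e-05 − 0.00150263) = 2.00969e-06.
Partial sum through k=2: 69.9501.
Order-3 term: 1/30240 · (6.13256e-07 − 0.000149021) = -4.90767e-09.

S_3 ≈ 69.9501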